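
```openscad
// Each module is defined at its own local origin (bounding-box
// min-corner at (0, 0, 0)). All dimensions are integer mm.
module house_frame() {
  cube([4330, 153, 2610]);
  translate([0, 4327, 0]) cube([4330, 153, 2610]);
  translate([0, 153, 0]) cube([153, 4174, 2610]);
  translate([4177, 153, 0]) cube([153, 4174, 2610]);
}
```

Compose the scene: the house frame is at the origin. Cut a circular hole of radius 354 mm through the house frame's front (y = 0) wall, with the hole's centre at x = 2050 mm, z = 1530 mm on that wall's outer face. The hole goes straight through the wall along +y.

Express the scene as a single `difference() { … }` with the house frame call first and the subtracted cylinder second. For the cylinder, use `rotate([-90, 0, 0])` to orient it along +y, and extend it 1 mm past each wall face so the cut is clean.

difference() {
  house_frame();
  translate([2050, -1, 1530]) rotate([-90, 0, 0]) cylinder(h = 155, r = 354);
}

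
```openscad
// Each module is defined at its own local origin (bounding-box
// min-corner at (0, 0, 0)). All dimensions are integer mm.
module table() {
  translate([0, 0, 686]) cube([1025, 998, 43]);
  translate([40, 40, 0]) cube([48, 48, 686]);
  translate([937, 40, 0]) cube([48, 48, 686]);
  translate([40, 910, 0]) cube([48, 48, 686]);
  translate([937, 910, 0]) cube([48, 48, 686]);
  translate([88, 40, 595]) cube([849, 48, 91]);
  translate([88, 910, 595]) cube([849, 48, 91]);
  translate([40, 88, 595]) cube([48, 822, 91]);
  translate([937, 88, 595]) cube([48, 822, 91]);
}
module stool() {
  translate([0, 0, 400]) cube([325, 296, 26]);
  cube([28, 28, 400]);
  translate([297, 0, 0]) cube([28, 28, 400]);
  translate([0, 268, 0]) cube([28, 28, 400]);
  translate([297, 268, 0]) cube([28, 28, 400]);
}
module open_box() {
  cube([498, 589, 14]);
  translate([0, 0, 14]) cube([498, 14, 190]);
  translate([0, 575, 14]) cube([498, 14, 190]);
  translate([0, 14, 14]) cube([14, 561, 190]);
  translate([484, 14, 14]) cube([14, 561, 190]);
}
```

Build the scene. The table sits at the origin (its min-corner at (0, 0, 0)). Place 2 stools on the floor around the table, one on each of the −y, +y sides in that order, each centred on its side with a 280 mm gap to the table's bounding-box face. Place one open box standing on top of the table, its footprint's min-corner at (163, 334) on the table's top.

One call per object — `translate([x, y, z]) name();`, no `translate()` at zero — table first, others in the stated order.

table();
translate([350, -576, 0]) stool();
translate([350, 1278, 0]) stool();
translate([163, 334, 729]) open_box();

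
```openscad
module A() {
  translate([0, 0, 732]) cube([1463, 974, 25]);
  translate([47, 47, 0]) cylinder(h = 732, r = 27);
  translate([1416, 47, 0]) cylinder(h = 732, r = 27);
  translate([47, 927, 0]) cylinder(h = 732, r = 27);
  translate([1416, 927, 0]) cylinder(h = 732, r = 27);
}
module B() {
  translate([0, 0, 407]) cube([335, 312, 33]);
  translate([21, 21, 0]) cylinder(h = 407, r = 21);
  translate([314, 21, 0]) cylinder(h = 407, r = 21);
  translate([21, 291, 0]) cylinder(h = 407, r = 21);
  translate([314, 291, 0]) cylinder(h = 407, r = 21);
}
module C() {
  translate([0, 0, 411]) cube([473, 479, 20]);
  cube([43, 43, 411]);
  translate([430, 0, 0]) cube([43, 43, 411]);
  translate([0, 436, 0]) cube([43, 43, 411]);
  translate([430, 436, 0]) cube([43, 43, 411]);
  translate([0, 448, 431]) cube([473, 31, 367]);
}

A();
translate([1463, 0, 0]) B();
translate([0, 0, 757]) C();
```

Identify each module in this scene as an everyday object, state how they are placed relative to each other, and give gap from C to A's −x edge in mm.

A is a table. B is a stool. C is a chair. The stool is against the table's +x side, with their −y faces flush. The chair is on top of the table. The gap from the chair to the table's −x edge is 0 mm.

The chair's min-x is at 0; the table's min-x is 0; gap = 0 mm.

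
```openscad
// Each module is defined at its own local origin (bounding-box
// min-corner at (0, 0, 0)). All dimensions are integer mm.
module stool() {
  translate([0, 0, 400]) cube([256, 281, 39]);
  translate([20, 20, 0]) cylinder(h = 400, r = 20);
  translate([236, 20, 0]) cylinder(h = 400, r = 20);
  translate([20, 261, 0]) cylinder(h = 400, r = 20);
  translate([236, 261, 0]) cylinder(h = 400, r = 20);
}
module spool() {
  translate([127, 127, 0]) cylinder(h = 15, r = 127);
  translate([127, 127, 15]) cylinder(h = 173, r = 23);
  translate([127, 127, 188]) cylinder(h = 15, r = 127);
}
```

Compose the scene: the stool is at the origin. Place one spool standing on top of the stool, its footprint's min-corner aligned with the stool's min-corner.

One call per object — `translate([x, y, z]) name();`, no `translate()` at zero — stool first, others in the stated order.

stool();
translate([0, 0, 439]) spool();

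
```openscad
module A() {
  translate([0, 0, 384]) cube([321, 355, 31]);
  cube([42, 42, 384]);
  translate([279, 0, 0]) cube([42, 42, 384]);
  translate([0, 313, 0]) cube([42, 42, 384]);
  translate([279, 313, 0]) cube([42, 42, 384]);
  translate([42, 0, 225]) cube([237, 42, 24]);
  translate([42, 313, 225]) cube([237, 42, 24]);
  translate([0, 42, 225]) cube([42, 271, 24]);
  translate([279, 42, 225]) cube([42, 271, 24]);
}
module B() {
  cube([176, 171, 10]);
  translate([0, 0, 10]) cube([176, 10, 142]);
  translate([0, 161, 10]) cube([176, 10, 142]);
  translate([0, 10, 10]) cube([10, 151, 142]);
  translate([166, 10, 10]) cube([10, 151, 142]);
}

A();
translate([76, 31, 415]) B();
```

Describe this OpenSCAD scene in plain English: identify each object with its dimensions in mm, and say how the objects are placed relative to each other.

A is a simple wooden stool: a rectangular seat 321 mm (x) by 355 mm (y), 31 mm thick, top face at z = 415 mm, on four square legs, each 42×42 mm in cross-section. The legs rest on z = 0, each flush with a corner of the seat. Four stretchers, 42 mm wide and 24 mm tall, connect adjacent legs with their undersides at z = 225 mm, each running between the inner faces of the legs it joins and aligned with the legs' outer faces on the other axis.

B is an open storage box with external size 176×171×152 mm and wall thickness 10 mm (the base is also 10 mm thick). The base covers the whole footprint; the four walls stand on the base, with the y-facing walls full-width and the x-facing walls fitting between their inner faces.

The open box is on top of the stool.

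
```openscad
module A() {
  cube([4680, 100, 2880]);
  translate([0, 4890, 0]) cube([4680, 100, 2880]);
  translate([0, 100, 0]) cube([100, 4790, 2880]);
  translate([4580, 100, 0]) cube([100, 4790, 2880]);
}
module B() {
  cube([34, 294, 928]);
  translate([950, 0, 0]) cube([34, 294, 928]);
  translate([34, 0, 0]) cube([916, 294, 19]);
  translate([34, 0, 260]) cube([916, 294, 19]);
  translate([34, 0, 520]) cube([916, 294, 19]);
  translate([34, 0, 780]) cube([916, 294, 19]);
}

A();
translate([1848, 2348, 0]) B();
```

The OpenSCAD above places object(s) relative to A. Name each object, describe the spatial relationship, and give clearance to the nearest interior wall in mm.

A is a house frame. B is a bookshelf. The bookshelf sits inside the house frame, centred. The clearance to the nearest interior wall is 1748 mm.

Clearances: x = 1748, y = 2248; minimum 1748 mm.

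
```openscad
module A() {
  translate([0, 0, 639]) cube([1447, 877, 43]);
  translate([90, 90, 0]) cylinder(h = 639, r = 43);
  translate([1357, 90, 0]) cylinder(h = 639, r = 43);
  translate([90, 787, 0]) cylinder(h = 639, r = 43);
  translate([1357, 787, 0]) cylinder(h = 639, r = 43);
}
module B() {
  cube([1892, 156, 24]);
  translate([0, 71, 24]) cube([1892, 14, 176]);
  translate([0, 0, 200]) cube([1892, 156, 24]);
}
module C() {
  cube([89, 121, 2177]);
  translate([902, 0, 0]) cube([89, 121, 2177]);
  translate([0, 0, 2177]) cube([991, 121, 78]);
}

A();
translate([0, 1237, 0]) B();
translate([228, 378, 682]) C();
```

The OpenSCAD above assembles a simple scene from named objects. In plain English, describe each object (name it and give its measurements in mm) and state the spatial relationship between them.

A is a table: top 1447 mm (x) × 877 mm (y), 43 mm thick, upper face at z = 682 mm, on four round legs of 86 mm diameter, each leg's bounding box inset 47 mm from the nearest pair of top edges, running from z = 0 to the bottom of the top.

B is an I-beam lying along x, 1892 mm long. Overall section height 224 mm. Two flanges 156 mm wide (y) and 24 mm thick, one on the floor and one at the top; a web 14 mm thick runs between them, centred on the flange width.

C is a rectangular door frame: two vertical jambs of 89×121 mm section, 2177 mm tall, with a clear opening 813 mm wide between their inner faces. A header 78 mm tall and 121 mm deep lies on top of the jambs and spans the full outside width.

The I-beam is on the floor beside the table on its +y side. The door frame is on top of the table, centred.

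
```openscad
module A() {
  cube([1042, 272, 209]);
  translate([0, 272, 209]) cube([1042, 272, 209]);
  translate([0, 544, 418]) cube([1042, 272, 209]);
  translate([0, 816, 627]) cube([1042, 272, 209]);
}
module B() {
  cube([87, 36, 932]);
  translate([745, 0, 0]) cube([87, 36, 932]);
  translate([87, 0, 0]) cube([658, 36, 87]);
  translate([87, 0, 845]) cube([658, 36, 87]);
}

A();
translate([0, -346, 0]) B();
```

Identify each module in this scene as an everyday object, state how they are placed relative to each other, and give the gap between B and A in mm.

The picture frame's nearest face is 310 mm from the staircase's −y face.

A is a staircase. B is a picture frame. The picture frame is on the floor beside the staircase on its −y side. The gap between the picture frame and the staircase is 310 mm.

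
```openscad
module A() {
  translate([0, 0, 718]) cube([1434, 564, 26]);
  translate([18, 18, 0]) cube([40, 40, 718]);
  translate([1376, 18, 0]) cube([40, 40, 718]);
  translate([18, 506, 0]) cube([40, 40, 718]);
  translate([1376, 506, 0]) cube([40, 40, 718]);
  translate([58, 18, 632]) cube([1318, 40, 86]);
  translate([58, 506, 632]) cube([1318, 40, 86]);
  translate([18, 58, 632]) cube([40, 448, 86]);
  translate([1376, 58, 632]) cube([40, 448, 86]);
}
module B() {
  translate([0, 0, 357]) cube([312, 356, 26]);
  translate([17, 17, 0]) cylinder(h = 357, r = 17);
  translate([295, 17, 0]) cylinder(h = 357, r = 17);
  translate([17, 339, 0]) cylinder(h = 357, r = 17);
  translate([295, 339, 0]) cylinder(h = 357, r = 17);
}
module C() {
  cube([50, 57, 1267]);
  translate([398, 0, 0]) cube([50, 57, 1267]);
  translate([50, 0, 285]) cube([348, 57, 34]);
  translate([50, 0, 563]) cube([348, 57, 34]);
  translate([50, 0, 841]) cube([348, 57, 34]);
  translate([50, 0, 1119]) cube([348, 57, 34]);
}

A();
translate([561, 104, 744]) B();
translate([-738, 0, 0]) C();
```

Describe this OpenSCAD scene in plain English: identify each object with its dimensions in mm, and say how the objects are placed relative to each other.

A is a rectangular dining table. The top is 1434×564×26 mm with its upper surface at z = 744 mm. It stands on four 40×40 mm square legs, each inset 18 mm from the nearest pair of top edges, running from the floor to the underside of the top. Four apron rails, 40 mm thick and 86 mm tall, run between adjacent legs with their top edges flush with the underside of the top and their outer faces flush with the legs' outer faces.

B is a simple wooden stool: a rectangular seat 312 mm (x) by 356 mm (y), 26 mm thick, top face at z = 383 mm, on four round legs, each 34 mm in diameter. The legs rest on z = 0, each leg's axis is inset half a diameter from the nearest pair of seat edges (so the leg's bounding box is flush with the corner).

C is a straight ladder. Two 50×57 mm vertical rails, 1267 mm tall, stand 448 mm apart (outside-to-outside) with their front faces coplanar on the −y side. 4 rungs, each 57 mm deep and 34 mm tall, span between the inner faces of the rails, front faces flush with the rails. The lowest rung's underside is at z = 285 mm and rungs are spaced 278 mm apart (underside to underside).

The stool is on top of the table, centred. The ladder is on the floor beside the table on its −x side.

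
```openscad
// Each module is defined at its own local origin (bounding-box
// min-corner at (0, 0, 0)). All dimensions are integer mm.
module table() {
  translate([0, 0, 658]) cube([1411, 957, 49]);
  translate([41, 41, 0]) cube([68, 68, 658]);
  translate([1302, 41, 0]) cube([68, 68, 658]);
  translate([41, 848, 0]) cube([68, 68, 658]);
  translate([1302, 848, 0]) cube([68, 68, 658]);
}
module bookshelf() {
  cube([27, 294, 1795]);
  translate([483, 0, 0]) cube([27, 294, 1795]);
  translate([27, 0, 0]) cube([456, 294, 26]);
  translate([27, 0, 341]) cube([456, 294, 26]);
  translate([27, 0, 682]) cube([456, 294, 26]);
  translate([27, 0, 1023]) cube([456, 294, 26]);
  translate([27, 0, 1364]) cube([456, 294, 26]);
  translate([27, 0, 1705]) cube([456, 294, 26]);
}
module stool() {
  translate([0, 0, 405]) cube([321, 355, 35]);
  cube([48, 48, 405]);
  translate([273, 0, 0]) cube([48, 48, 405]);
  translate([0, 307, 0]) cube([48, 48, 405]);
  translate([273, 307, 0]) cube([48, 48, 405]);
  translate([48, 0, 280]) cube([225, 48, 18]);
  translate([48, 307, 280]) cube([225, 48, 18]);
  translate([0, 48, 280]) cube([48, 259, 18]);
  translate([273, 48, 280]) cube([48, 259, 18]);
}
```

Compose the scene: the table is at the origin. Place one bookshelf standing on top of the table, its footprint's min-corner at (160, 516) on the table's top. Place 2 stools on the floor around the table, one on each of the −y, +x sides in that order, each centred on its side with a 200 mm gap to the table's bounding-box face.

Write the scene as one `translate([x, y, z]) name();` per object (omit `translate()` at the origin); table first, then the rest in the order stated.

table();
translate([160, 516, 707]) bookshelf();
translate([545, -555, 0]) stool();
translate([1611, 301, 0]) stool();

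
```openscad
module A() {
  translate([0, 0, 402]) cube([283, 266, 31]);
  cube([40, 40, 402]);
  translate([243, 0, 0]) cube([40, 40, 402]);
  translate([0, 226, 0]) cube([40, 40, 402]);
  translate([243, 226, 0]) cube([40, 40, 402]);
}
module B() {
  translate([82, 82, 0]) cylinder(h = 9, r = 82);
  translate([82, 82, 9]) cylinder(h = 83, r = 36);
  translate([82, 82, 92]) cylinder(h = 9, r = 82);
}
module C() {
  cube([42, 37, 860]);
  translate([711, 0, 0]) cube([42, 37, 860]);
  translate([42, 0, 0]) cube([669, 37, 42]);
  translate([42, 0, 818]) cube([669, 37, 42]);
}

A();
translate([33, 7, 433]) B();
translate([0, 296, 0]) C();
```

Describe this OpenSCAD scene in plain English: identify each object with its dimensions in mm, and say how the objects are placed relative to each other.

A is a four-legged stool. The seat is 283×266 mm, 31 mm thick, top at z = 433 mm. It stands on four square legs, each 40×40 mm in cross-section, from z = 0 to the seat underside, each flush with a corner of the seat.

B is a spool: two coaxial disc flanges of radius 82 mm and thickness 9 mm, joined by a core cylinder of radius 36 mm and height 83 mm. The lower flange rests on z = 0 and the three cylinders share a vertical axis.

C is a rectangular picture frame lying in the x–z plane (depth along y). The opening is 669 mm wide (x) by 776 mm tall (z), surrounded by a border 42 mm wide on all four sides. The frame is 37 mm deep and is made of two full-height vertical stiles with two horizontal rails fitted between them.

The spool is on top of the stool. The picture frame is on the floor beside the stool on its +y side.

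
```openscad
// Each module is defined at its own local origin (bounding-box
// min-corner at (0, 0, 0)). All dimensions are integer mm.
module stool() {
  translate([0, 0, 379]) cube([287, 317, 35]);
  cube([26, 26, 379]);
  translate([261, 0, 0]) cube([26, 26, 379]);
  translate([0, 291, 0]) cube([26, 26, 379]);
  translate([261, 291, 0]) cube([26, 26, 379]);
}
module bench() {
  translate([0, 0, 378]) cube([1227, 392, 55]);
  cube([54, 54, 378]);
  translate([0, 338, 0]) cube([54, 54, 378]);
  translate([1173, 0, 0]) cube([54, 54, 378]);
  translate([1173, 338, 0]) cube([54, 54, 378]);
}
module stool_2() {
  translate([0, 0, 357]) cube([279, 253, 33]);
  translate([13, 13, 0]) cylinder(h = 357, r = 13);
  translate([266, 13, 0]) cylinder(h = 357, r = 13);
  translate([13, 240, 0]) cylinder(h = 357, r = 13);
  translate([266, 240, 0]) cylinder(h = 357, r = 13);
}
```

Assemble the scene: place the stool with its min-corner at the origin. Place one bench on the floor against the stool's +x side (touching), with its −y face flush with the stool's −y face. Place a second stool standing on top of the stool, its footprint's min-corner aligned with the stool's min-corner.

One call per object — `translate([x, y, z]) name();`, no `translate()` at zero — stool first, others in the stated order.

stool();
translate([287, 0, 0]) bench();
translate([0, 0, 414]) stool_2();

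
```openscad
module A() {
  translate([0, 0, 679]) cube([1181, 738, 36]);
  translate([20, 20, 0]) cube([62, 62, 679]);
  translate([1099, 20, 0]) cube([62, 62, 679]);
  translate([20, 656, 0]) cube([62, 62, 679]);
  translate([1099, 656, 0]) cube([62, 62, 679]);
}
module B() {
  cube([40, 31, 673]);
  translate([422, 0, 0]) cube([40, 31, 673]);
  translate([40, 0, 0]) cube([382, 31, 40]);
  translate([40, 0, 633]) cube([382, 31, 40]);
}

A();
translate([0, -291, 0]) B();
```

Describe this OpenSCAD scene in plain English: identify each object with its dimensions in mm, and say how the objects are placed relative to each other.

A is a table: top 1181 mm (x) × 738 mm (y), 36 mm thick, upper face at z = 715 mm, on four 62×62 mm square legs, each inset 20 mm from the nearest pair of top edges, running from z = 0 to the bottom of the top.

B is a picture frame with a 382×593 mm rectangular opening (x by z) and a uniform 40 mm border on every side. Frame depth is 31 mm along y. It is built from two vertical stiles running the full outside height and two horizontal rails spanning the gap between the stiles.

The picture frame is on the floor beside the table on its −y side.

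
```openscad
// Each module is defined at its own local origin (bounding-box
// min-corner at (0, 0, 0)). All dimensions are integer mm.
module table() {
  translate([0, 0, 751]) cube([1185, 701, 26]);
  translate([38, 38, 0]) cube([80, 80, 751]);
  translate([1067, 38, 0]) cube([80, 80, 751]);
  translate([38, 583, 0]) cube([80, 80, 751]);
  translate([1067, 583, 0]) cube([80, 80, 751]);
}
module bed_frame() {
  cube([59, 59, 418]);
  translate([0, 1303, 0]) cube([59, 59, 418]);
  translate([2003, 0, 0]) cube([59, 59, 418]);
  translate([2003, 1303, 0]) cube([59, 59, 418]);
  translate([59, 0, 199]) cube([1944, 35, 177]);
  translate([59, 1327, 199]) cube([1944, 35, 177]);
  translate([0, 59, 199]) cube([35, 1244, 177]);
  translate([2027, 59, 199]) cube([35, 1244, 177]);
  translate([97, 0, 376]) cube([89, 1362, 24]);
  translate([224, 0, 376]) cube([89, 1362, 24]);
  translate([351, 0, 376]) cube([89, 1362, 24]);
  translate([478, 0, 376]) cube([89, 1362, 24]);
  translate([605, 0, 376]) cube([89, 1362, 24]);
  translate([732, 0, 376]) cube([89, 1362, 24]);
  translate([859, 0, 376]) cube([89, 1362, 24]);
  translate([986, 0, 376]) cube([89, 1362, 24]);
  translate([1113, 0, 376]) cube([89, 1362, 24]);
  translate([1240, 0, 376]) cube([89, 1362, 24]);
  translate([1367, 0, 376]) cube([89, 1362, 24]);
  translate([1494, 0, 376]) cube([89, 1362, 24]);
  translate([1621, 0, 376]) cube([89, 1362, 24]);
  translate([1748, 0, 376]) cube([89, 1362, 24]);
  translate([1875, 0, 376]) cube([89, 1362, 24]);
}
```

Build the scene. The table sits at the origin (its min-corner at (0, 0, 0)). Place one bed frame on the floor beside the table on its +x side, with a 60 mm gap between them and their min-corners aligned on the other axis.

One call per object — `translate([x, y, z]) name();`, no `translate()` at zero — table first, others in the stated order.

table();
translate([1245, 0, 0]) bed_frame();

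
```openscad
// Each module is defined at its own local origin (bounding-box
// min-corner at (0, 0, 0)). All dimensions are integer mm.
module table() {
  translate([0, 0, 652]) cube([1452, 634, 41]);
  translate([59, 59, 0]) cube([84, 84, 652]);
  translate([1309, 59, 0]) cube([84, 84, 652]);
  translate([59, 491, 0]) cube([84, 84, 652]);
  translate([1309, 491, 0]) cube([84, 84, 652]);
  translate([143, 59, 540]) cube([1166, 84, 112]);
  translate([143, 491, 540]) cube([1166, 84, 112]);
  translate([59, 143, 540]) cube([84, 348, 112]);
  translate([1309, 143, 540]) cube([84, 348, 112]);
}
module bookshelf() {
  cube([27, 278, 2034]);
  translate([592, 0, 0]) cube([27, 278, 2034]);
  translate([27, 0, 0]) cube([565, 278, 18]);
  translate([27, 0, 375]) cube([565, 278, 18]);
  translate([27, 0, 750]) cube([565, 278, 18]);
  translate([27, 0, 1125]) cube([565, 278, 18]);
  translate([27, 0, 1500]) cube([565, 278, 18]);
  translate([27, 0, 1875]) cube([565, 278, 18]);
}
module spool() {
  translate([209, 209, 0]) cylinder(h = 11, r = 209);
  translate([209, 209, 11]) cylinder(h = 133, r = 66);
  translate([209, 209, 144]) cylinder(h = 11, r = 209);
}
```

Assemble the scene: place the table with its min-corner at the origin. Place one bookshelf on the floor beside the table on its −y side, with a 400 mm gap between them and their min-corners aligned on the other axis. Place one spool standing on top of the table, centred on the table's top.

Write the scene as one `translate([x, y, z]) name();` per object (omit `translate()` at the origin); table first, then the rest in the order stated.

table();
translate([0, -678, 0]) bookshelf();
translate([517, 108, 693]) spool();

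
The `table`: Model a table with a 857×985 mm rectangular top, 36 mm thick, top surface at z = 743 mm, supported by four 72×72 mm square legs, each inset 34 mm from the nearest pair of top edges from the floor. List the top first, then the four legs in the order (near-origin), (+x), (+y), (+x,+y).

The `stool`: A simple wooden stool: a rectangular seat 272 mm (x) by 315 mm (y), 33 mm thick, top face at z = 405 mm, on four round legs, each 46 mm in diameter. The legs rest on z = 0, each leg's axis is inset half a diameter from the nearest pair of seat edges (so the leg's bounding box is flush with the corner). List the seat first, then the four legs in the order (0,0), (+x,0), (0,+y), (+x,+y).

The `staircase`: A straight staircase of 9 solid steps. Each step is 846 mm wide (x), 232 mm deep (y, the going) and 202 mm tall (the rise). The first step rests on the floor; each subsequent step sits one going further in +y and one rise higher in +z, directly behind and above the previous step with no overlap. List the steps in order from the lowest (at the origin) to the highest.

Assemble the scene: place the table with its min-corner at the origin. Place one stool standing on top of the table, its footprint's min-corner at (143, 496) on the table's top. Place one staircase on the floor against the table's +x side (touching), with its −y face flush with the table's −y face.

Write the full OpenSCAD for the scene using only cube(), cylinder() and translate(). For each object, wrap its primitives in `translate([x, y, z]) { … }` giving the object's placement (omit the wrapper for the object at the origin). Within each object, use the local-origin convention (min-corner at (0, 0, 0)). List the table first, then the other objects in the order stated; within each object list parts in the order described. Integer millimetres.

translate([0, 0, 707]) cube([857, 985, 36]);
translate([34, 34, 0]) cube([72, 72, 707]);
translate([751, 34, 0]) cube([72, 72, 707]);
translate([34, 879, 0]) cube([72, 72, 707]);
translate([751, 879, 0]) cube([72, 72, 707]);
translate([143, 496, 743]) {
  translate([0, 0, 372]) cube([272, 315, 33]);
  translate([23, 23, 0]) cylinder(h = 372, r = 23);
  translate([249, 23, 0]) cylinder(h = 372, r = 23);
  translate([23, 292, 0]) cylinder(h = 372, r = 23);
  translate([249, 292, 0]) cylinder(h = 372, r = 23);
}
translate([857, 0, 0]) {
  cube([846, 232, 202]);
  translate([0, 232, 202]) cube([846, 232, 202]);
  translate([0, 464, 404]) cube([846, 232, 202]);
  translate([0, 696, 606]) cube([846, 232, 202]);
  translate([0, 928, 808]) cube([846, 232, 202]);
  translate([0, 1160, 1010]) cube([846, 232, 202]);
  translate([0, 1392, 1212]) cube([846, 232, 202]);
  translate([0, 1624, 1414]) cube([846, 232, 202]);
  translate([0, 1856, 1616]) cube([846, 232, 202]);
}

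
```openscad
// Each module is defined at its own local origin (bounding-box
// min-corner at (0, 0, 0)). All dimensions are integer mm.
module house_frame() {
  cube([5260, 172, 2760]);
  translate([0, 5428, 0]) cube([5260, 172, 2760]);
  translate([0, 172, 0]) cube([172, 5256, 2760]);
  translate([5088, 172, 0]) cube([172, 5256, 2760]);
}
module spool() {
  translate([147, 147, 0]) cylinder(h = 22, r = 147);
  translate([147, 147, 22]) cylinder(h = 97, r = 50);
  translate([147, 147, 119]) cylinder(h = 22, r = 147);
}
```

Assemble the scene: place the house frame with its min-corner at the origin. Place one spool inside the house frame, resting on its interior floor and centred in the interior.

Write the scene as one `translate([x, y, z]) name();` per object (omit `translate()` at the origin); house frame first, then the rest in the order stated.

house_frame();
translate([2483, 2653, 0]) spool();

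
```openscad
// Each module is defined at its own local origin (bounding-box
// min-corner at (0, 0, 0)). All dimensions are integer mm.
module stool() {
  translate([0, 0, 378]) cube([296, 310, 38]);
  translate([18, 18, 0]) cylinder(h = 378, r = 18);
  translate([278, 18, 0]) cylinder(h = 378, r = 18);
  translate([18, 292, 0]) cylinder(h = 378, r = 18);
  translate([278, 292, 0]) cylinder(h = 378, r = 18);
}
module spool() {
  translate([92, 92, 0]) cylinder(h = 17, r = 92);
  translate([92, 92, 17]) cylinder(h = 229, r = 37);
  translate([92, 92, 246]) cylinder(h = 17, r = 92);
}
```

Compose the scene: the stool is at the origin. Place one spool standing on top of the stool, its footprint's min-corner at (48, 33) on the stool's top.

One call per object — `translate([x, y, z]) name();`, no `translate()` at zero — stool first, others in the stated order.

stool();
translate([48, 33, 416]) spool();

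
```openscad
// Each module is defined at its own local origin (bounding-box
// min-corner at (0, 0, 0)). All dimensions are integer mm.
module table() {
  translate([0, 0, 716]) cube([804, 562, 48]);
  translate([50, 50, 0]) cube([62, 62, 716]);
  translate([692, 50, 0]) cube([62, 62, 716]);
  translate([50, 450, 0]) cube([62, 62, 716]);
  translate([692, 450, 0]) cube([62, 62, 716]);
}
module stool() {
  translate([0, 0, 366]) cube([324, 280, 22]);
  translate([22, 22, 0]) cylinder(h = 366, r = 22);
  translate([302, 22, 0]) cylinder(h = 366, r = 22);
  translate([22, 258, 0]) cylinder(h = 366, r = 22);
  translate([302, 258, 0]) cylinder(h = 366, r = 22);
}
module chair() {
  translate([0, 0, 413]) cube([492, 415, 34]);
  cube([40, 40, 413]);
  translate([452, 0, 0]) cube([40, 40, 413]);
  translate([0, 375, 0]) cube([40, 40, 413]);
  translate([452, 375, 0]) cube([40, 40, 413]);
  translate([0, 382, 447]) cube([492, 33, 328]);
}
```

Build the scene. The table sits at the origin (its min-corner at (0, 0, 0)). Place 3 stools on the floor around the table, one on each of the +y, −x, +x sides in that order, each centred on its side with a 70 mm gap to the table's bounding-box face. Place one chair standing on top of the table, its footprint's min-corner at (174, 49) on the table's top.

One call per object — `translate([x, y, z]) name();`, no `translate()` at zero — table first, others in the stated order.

table();
translate([240, 632, 0]) stool();
translate([-394, 141, 0]) stool();
translate([874, 141, 0]) stool();
translate([174, 49, 764]) chair();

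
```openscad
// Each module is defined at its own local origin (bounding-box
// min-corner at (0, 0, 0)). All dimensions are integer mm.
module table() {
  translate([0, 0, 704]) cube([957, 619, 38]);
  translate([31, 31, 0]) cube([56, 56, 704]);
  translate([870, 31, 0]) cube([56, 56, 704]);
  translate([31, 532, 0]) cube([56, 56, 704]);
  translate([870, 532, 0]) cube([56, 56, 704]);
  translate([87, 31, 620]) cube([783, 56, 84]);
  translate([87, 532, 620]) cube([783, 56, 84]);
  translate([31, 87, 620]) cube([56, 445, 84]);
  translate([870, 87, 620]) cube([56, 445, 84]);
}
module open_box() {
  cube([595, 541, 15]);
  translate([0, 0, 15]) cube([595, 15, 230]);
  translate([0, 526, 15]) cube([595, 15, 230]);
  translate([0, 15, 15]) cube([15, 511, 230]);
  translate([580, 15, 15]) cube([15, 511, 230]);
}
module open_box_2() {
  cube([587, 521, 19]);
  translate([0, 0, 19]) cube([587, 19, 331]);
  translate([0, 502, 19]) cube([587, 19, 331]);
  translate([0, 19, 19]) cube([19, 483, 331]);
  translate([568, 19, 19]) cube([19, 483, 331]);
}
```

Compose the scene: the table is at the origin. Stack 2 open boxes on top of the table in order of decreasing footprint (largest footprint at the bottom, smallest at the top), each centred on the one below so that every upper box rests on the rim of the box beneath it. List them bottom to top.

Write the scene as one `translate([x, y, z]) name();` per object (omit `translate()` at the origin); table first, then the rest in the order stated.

table();
translate([181, 39, 742]) open_box();
translate([185, 49, 987]) open_box_2();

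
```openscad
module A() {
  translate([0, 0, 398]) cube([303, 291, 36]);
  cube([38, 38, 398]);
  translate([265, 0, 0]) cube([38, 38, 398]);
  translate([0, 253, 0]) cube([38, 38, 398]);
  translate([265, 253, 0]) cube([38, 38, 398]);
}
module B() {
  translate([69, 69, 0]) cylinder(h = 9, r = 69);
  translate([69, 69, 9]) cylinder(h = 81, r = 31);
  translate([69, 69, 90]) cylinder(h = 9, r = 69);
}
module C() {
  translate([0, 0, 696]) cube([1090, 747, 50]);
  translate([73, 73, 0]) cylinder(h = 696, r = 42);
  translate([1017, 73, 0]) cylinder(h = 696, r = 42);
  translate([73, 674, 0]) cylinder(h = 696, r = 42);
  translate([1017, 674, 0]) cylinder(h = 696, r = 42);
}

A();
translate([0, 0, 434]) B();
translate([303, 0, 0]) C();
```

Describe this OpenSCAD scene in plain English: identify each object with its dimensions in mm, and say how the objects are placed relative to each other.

A is a simple wooden stool: a rectangular seat 303 mm (x) by 291 mm (y), 36 mm thick, top face at z = 434 mm, on four square legs, each 38×38 mm in cross-section. The legs rest on z = 0, each flush with a corner of the seat.

B is a spool: two coaxial disc flanges of radius 69 mm and thickness 9 mm, joined by a core cylinder of radius 31 mm and height 81 mm. The lower flange rests on z = 0 and the three cylinders share a vertical axis.

C is a table: top 1090 mm (x) × 747 mm (y), 50 mm thick, upper face at z = 746 mm, on four round legs of 84 mm diameter, each leg's bounding box inset 31 mm from the nearest pair of top edges, running from z = 0 to the bottom of the top.

The spool is on top of the stool. The table is against the stool's +x side, with their −y faces flush.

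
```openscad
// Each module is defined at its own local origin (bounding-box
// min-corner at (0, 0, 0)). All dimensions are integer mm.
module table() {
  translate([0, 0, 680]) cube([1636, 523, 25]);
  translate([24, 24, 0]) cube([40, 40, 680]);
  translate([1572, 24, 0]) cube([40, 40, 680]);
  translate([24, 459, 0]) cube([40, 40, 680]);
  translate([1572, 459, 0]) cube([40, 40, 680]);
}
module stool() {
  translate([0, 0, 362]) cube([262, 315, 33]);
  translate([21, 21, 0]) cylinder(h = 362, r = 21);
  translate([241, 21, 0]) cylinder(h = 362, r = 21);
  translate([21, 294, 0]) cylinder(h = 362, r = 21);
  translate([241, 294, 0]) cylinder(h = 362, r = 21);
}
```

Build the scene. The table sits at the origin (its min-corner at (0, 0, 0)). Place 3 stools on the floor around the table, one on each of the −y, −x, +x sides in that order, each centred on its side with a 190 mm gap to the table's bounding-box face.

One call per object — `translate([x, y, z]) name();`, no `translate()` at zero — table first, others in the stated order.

table();
translate([687, -505, 0]) stool();
translate([-452, 104, 0]) stool();
translate([1826, 104, 0]) stool();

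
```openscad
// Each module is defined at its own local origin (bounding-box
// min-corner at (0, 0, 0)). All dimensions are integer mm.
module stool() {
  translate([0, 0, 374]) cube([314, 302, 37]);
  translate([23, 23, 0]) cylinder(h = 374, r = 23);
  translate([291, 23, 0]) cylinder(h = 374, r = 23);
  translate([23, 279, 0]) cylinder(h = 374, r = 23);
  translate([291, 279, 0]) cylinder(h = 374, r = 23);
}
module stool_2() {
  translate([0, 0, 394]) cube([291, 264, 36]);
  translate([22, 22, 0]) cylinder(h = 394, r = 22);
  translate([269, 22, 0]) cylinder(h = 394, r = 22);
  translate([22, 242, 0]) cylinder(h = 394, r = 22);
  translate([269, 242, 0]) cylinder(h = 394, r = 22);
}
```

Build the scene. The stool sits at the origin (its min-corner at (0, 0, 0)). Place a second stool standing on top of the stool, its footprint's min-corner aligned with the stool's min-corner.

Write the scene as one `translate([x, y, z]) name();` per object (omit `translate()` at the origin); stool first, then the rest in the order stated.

stool();
translate([0, 0, 411]) stool_2();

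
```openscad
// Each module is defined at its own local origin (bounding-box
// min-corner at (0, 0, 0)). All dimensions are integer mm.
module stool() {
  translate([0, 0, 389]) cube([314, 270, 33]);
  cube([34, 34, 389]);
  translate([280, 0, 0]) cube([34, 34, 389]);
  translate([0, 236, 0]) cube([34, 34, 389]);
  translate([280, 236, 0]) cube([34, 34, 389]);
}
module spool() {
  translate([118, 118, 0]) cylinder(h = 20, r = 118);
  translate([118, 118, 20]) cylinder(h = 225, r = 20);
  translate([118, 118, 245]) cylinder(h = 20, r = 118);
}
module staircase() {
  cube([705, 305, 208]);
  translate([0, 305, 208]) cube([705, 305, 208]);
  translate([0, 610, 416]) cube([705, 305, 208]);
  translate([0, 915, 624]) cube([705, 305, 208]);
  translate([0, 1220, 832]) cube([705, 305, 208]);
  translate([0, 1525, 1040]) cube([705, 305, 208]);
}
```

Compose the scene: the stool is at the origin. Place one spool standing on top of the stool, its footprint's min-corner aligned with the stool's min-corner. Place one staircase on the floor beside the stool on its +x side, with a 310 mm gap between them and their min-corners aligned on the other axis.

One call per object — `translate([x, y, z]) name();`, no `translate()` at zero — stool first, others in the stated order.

stool();
translate([0, 0, 422]) spool();
translate([624, 0, 0]) staircase();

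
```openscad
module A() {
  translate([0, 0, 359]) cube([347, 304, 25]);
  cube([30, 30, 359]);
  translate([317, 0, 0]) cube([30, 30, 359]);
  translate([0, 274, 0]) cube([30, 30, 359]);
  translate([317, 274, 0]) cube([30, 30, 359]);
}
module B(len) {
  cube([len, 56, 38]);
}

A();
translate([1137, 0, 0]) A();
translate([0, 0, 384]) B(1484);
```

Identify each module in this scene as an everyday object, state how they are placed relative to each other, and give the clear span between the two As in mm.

Second stool starts at x = 1137; first ends at x = 347; clear span = 1137 − 347 = 790 mm.

A is a stool. B is a beam. A beam spans the tops of two stools. The clear span between the two stools is 790 mm.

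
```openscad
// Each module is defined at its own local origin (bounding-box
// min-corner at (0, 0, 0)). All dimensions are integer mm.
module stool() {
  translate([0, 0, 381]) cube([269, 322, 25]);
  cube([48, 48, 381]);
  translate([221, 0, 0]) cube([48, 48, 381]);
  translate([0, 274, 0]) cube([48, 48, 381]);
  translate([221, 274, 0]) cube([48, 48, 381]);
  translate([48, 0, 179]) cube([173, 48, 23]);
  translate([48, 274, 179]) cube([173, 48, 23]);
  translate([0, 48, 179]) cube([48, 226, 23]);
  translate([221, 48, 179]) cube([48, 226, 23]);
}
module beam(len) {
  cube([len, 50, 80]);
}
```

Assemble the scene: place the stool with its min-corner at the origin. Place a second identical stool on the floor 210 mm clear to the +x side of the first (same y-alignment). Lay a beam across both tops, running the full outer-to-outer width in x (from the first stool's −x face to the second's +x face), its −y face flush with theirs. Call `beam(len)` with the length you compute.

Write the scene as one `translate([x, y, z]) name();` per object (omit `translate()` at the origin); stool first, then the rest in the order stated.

stool();
translate([479, 0, 0]) stool();
translate([0, 0, 406]) beam(748);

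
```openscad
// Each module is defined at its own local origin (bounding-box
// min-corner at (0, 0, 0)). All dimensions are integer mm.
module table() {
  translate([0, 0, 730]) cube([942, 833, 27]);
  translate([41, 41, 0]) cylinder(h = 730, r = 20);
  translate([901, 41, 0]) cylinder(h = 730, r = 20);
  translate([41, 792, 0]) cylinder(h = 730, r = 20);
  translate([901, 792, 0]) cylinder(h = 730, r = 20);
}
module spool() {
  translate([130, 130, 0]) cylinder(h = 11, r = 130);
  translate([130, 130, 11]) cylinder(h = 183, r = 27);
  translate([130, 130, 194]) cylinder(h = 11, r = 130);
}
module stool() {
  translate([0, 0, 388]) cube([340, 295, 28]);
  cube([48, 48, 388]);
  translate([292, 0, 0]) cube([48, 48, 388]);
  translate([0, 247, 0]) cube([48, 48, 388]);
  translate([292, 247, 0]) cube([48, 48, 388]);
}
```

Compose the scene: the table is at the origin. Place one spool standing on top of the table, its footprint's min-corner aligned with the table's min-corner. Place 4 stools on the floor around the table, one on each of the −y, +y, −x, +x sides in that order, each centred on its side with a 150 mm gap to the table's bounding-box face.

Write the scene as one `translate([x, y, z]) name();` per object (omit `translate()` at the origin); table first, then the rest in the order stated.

table();
translate([0, 0, 757]) spool();
translate([301, -445, 0]) stool();
translate([301, 983, 0]) stool();
translate([-490, 269, 0]) stool();
translate([1092, 269, 0]) stool();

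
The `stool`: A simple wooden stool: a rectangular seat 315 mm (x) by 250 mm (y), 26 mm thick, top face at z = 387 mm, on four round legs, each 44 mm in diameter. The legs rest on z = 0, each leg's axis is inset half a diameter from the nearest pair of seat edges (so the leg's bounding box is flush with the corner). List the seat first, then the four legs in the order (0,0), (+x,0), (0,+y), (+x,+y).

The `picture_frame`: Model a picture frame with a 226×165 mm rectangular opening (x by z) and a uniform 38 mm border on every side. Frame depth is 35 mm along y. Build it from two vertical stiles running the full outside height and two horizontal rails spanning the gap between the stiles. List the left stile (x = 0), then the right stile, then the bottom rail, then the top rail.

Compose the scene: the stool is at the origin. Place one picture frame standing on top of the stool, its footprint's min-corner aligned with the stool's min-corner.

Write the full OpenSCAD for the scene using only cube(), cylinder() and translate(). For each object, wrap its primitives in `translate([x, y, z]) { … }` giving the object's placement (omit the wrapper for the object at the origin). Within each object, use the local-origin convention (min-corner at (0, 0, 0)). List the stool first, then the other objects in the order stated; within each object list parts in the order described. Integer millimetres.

translate([0, 0, 361]) cube([315, 250, 26]);
translate([22, 22, 0]) cylinder(h = 361, r = 22);
translate([293, 22, 0]) cylinder(h = 361, r = 22);
translate([22, 228, 0]) cylinder(h = 361, r = 22);
translate([293, 228, 0]) cylinder(h = 361, r = 22);
translate([0, 0, 387]) {
  cube([38, 35, 241]);
  translate([264, 0, 0]) cube([38, 35, 241]);
  translate([38, 0, 0]) cube([226, 35, 38]);
  translate([38, 0, 203]) cube([226, 35, 38]);
}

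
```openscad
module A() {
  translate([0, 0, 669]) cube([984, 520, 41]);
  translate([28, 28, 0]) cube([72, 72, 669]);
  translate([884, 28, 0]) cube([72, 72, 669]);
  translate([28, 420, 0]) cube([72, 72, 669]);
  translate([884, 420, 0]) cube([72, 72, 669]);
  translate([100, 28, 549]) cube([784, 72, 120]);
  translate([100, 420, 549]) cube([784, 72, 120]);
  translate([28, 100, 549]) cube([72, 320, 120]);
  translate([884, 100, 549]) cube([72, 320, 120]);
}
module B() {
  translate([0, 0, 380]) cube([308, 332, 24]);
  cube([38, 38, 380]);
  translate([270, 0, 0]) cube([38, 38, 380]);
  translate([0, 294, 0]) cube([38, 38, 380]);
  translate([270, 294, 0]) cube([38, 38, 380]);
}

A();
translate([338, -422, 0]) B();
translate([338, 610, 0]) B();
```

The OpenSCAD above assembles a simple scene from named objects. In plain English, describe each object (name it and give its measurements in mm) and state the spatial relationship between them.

A is a table: top 984 mm (x) × 520 mm (y), 41 mm thick, upper face at z = 710 mm, on four 72×72 mm square legs, each inset 28 mm from the nearest pair of top edges, running from z = 0 to the bottom of the top. Four apron rails, 72 mm thick and 120 mm tall, run between adjacent legs with their top edges flush with the underside of the top and their outer faces flush with the legs' outer faces.

B is a simple wooden stool: a rectangular seat 308 mm (x) by 332 mm (y), 24 mm thick, top face at z = 404 mm, on four square legs, each 38×38 mm in cross-section. The legs rest on z = 0, each flush with a corner of the seat.

Two stools sit around the table at the −y, +y sides.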